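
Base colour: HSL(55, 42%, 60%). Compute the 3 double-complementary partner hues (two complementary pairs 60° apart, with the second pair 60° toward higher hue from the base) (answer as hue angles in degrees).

115°, 235°, 295°

A rectangular tetradic uses two complementary pairs 60° apart: offsets 0°, 60°, 180°, 240°.
55 + 60 = 115°
55 + 180 = 235°
55 + 240 = 295°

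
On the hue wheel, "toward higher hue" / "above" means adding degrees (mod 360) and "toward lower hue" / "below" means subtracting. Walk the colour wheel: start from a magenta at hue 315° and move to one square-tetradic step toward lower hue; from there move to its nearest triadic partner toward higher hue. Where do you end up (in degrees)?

345°

315 − 90 = 225°   (square ↓)
225 + 120 = 345°   (triadic ↑)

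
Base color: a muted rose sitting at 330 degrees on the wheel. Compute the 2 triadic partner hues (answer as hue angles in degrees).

90° and 210°

330 + 120 = 450 → 450 − 360 = 90°
330 + 240 = 570 → 570 − 360 = 210°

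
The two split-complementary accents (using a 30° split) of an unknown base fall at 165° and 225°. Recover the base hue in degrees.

15°

The accents sit 30° either side of the complement, so the complement is their short-arc midpoint on the wheel.
Short-arc midpoint of 165° and 225°: 195°.
Base is 180° from the complement: 195 − 180 = 15°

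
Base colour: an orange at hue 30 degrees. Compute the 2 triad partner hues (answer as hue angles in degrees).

A triad places three hues 120° apart.
30 + 120 = 150°
30 + 240 = 270°

150° and 270°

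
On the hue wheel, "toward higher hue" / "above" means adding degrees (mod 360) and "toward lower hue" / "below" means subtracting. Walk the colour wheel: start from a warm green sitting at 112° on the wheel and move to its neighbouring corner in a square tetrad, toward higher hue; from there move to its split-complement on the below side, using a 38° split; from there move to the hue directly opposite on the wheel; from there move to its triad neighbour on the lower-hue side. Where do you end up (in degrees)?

square ↑ +90°: 112 + 90 = 202°
split-comp 38° ↓ +142°: 202 + 142 = 344°
complement +180°: 344 + 180 = 524 → 524 − 360 = 164°
triadic ↓ −120°: 164 − 120 = 44°

44°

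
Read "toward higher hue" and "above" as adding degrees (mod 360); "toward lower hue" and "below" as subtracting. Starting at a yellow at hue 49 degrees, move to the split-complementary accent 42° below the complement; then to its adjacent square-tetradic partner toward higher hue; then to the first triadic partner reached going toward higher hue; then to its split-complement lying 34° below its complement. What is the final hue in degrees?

183°

49 + 138 = 187°   (split-comp 42° ↓)
187 + 90 = 277°   (square ↑)
277 + 120 = 397 → 397 − 360 = 37°   (triadic ↑)
37 + 146 = 183°   (split-comp 34° ↓)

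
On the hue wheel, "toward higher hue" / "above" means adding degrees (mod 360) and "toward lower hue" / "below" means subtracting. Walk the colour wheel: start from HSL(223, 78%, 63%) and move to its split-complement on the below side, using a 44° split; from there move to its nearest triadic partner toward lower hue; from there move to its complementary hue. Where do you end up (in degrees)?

split-comp 44° ↓ +136°: 223 + 136 = 359°
triadic ↓ −120°: 359 − 120 = 239°
complement +180°: 239 + 180 = 419 → 419 − 360 = 59°

59°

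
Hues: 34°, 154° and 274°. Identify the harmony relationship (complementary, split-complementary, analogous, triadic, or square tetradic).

Sort the hues: 34°, 154°, 274°.
Successive gaps around the wheel: 120°, 120°, 120°.
Three hues equally spaced 120° apart form a triad.

triadic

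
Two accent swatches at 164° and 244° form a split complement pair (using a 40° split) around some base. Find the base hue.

The accents sit 40° either side of the complement, so the complement is their short-arc midpoint on the wheel.
Short-arc midpoint of 164° and 244°: 204°.
Base is 180° from the complement: 204 − 180 = 24°

24°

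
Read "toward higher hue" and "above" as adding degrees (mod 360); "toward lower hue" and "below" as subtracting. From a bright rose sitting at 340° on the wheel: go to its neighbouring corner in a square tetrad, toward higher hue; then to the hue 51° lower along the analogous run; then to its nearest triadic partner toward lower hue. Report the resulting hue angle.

+90° (square ↑): 340 + 90 = 430 → 430 − 360 = 70°
−51° (analog 51° ↓): 70 − 51 = 19°
−120° (triadic ↓): 19 − 120 = -101 → -101 + 360 = 259°

259°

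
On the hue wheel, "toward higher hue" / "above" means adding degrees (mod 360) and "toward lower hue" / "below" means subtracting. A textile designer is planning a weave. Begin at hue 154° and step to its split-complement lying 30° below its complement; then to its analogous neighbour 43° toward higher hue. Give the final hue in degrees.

split-comp 30° ↓ +150°: 154 + 150 = 304°
analog 43° ↑ +43°: 304 + 43 = 347°

347°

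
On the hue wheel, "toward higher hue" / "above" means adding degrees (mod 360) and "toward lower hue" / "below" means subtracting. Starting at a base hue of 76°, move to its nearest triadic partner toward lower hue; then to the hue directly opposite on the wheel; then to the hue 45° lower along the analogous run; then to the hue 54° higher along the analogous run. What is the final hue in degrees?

145°

triadic ↓ −120°: 76 − 120 = -44 → -44 + 360 = 316°
complement +180°: 316 + 180 = 496 → 496 − 360 = 136°
analog 45° ↓ −45°: 136 − 45 = 91°
analog 54° ↑ +54°: 91 + 54 = 145°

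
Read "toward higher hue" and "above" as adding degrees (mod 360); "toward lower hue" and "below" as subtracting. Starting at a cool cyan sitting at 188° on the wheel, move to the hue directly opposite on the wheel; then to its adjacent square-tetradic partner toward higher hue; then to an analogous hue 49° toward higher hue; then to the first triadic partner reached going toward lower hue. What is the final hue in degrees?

188 + 180 = 368 → 368 − 360 = 8°   (complement)
8 + 90 = 98°   (square ↑)
98 + 49 = 147°   (analog 49° ↑)
147 − 120 = 27°   (triadic ↓)

27°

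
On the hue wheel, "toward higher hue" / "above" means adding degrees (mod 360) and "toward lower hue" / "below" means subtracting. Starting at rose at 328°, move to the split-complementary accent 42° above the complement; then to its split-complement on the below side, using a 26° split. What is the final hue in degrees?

344°

328 + 222 = 550 → 550 − 360 = 190°   (split-comp 42° ↑)
190 + 154 = 344°   (split-comp 26° ↓)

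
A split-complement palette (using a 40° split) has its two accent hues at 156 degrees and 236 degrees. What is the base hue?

The accents sit 40° either side of the complement, so the complement is their short-arc midpoint on the wheel.
Short-arc midpoint of 156° and 236°: 196°.
Base is 180° from the complement: 196 − 180 = 16°

16°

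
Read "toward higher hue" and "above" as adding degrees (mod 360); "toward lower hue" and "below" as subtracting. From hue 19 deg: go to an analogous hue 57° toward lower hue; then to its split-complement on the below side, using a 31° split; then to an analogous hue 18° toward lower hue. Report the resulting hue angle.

19 − 57 = -38 → -38 + 360 = 322°   (analog 57° ↓)
322 + 149 = 471 → 471 − 360 = 111°   (split-comp 31° ↓)
111 − 18 = 93°   (analog 18° ↓)

93°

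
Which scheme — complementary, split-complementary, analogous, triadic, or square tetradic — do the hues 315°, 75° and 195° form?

triadic

Sort the hues: 75°, 195°, 315°.
Successive gaps around the wheel: 120°, 120°, 120°.
Three hues equally spaced 120° apart form a triad.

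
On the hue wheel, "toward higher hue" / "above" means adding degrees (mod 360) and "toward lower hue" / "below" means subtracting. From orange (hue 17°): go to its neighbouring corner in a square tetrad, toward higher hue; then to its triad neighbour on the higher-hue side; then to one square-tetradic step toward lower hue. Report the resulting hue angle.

137°

+90° (square ↑): 17 + 90 = 107°
+120° (triadic ↑): 107 + 120 = 227°
−90° (square ↓): 227 − 90 = 137°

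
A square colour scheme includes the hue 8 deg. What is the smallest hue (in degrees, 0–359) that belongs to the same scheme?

8°

A square tetradic scheme places four hues every 90°.
The full set through 8° is {8°, 98°, 188°, 278°}.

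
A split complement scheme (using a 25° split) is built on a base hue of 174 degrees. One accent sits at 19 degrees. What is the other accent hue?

329°

Split-complementary hues sit 25° either side of the complement.
Complement of the base 174°: 174 + 180 = 354°
The given accent 19° is 25° one side of 354°; the other accent sits 25° the other side: 354 − 25 = 329°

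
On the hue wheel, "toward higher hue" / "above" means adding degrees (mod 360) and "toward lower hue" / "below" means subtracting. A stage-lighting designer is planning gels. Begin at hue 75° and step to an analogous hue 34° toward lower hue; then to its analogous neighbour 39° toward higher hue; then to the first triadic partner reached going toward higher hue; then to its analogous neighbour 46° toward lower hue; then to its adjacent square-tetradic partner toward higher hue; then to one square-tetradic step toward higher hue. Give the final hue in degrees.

334°

75 − 34 = 41°   (analog 34° ↓)
41 + 39 = 80°   (analog 39° ↑)
80 + 120 = 200°   (triadic ↑)
200 − 46 = 154°   (analog 46° ↓)
154 + 90 = 244°   (square ↑)
244 + 90 = 334°   (square ↑)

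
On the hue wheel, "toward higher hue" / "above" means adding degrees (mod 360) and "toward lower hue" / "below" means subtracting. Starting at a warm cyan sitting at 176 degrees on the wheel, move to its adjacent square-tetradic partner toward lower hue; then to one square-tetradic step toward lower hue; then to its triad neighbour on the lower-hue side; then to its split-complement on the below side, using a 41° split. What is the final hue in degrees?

square ↓ −90°: 176 − 90 = 86°
square ↓ −90°: 86 − 90 = -4 → -4 + 360 = 356°
triadic ↓ −120°: 356 − 120 = 236°
split-comp 41° ↓ +139°: 236 + 139 = 375 → 375 − 360 = 15°

15°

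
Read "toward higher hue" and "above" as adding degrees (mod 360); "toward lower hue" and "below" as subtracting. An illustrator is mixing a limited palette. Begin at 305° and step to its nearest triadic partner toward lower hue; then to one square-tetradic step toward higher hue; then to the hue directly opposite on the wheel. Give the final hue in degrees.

95°

triadic ↓ −120°: 305 − 120 = 185°
square ↑ +90°: 185 + 90 = 275°
complement +180°: 275 + 180 = 455 → 455 − 360 = 95°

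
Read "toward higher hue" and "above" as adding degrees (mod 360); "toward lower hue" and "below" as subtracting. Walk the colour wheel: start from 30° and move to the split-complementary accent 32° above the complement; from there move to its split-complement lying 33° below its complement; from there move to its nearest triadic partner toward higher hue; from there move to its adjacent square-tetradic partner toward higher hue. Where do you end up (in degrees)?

239°

+212° (split-comp 32° ↑): 30 + 212 = 242°
+147° (split-comp 33° ↓): 242 + 147 = 389 → 389 − 360 = 29°
+120° (triadic ↑): 29 + 120 = 149°
+90° (square ↑): 149 + 90 = 239°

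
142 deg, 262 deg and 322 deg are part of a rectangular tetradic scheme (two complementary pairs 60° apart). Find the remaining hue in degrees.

A rectangular tetradic uses two complementary pairs 60° apart: offsets 0°, 60°, 180°, 240°.
Among {142°, 262°, 322°}, 322° and 142° are a 180° pair.
The remaining hue 262° needs its own complement: 262 + 180 = 442 → 442 − 360 = 82°

82°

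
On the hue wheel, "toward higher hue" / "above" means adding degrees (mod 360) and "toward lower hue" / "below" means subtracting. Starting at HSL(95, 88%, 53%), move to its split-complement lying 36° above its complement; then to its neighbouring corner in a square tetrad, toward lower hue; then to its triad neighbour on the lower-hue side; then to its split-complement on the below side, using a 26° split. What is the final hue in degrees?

255°

split-comp 36° ↑ +216°: 95 + 216 = 311°
square ↓ −90°: 311 − 90 = 221°
triadic ↓ −120°: 221 − 120 = 101°
split-comp 26° ↓ +154°: 101 + 154 = 255°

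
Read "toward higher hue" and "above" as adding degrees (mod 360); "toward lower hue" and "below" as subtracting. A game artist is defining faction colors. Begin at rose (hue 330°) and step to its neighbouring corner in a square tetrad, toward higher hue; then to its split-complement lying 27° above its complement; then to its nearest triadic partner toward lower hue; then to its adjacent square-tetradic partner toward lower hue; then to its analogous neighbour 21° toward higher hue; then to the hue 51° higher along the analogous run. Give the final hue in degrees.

+90° (square ↑): 330 + 90 = 420 → 420 − 360 = 60°
+207° (split-comp 27° ↑): 60 + 207 = 267°
−120° (triadic ↓): 267 − 120 = 147°
−90° (square ↓): 147 − 90 = 57°
+21° (analog 21° ↑): 57 + 21 = 78°
+51° (analog 51° ↑): 78 + 51 = 129°

129°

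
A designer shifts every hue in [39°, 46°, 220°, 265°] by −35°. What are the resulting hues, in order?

39 − 35 = 4°
46 − 35 = 11°
220 − 35 = 185°
265 − 35 = 230°

4°, 11°, 185°, 230°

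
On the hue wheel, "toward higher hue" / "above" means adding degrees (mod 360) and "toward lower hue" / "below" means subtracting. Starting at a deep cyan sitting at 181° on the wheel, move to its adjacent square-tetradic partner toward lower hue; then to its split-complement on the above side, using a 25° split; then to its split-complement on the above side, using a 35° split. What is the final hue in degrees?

−90° (square ↓): 181 − 90 = 91°
+205° (split-comp 25° ↑): 91 + 205 = 296°
+215° (split-comp 35° ↑): 296 + 215 = 511 → 511 − 360 = 151°

151°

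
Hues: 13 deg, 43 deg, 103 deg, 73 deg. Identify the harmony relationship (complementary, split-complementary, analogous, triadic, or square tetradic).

analogous

Sort the hues: 13°, 43°, 73°, 103°.
Successive gaps around the wheel: 30°, 30°, 30°, 270°.
A run of hues at equal small steps (30°) with one large closing gap is an analogous group.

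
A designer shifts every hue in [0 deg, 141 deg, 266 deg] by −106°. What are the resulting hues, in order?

0 − 106 = -106 → -106 + 360 = 254°
141 − 106 = 35°
266 − 106 = 160°

254°, 35°, 160°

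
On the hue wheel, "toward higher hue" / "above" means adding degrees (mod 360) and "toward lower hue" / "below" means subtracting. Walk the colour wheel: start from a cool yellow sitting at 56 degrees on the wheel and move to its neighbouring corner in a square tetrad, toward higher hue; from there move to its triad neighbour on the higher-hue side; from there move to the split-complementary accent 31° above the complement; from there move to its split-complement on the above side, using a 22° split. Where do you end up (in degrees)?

319°

+90° (square ↑): 56 + 90 = 146°
+120° (triadic ↑): 146 + 120 = 266°
+211° (split-comp 31° ↑): 266 + 211 = 477 → 477 − 360 = 117°
+202° (split-comp 22° ↑): 117 + 202 = 319°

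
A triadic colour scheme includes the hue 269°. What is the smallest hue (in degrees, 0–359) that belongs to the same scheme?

29°

A triad places three hues 120° apart.
The full set through 269° is {29°, 149°, 269°}.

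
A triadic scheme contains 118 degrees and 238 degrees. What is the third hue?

A triad spaces three hues 120° apart.
The full set is {118°, 238°, 358°}.

358°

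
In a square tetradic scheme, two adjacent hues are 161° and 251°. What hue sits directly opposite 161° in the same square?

A square tetradic scheme places four hues 90° apart; opposite corners are 180° apart.
161 + 180 = 341°

341°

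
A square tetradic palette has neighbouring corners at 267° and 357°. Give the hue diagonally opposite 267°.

87°

A square tetradic scheme places four hues 90° apart; opposite corners are 180° apart.
267 + 180 = 447 → 447 − 360 = 87°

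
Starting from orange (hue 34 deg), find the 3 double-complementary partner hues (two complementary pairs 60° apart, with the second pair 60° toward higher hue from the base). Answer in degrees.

94°, 214°, 274°

A rectangular tetradic uses two complementary pairs 60° apart: offsets 0°, 60°, 180°, 240°.
34 + 60 = 94°
34 + 180 = 214°
34 + 240 = 274°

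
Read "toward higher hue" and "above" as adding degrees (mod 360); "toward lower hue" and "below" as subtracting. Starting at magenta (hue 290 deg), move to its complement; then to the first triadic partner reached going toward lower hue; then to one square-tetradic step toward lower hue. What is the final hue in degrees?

260°

290 + 180 = 470 → 470 − 360 = 110°   (complement)
110 − 120 = -10 → -10 + 360 = 350°   (triadic ↓)
350 − 90 = 260°   (square ↓)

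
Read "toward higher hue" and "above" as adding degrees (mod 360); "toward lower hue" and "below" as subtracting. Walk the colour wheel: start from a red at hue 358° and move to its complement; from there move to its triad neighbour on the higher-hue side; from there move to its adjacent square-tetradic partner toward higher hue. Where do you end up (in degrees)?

358 + 180 = 538 → 538 − 360 = 178°   (complement)
178 + 120 = 298°   (triadic ↑)
298 + 90 = 388 → 388 − 360 = 28°   (square ↑)

28°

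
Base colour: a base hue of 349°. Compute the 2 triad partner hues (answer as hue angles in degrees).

A triad places three hues 120° apart.
349 + 120 = 469 → 469 − 360 = 109°
349 + 240 = 589 → 589 − 360 = 229°

109° and 229°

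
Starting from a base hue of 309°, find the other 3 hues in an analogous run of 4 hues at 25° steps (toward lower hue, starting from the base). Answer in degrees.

284°, 259° and 234°

309 − 25 = 284°
309 − 50 = 259°
309 − 75 = 234°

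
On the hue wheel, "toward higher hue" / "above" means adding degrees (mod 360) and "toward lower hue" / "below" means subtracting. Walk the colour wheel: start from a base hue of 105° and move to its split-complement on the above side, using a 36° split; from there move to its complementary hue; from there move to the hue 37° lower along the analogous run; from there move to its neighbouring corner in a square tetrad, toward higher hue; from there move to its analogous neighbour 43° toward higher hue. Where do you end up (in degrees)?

237°

split-comp 36° ↑ +216°: 105 + 216 = 321°
complement +180°: 321 + 180 = 501 → 501 − 360 = 141°
analog 37° ↓ −37°: 141 − 37 = 104°
square ↑ +90°: 104 + 90 = 194°
analog 43° ↑ +43°: 194 + 43 = 237°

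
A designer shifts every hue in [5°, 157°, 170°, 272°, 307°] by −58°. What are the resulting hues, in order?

307°, 99°, 112°, 214°, 249°

5 − 58 = -53 → -53 + 360 = 307°
157 − 58 = 99°
170 − 58 = 112°
272 − 58 = 214°
307 − 58 = 249°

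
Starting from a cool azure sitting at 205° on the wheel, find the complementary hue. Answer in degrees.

25°

205 + 180 = 385 → 385 − 360 = 25°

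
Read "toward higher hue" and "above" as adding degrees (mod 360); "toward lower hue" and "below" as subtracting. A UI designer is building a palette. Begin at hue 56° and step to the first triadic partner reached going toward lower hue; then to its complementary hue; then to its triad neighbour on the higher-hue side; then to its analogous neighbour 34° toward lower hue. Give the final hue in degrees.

triadic ↓ −120°: 56 − 120 = -64 → -64 + 360 = 296°
complement +180°: 296 + 180 = 476 → 476 − 360 = 116°
triadic ↑ +120°: 116 + 120 = 236°
analog 34° ↓ −34°: 236 − 34 = 202°

202°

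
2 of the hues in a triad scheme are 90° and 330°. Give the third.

210°

A triad places three hues 120° apart.
The full set through 90° is {90°, 210°, 330°}.
Given {90°, 330°}, the missing hue is 210°.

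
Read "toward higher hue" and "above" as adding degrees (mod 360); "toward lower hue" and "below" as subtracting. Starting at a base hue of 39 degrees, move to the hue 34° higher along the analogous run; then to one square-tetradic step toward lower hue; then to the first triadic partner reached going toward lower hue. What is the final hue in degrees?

39 + 34 = 73°   (analog 34° ↑)
73 − 90 = -17 → -17 + 360 = 343°   (square ↓)
343 − 120 = 223°   (triadic ↓)

223°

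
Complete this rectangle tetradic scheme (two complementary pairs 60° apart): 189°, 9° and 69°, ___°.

249°

A rectangular tetradic uses two complementary pairs 60° apart: offsets 0°, 60°, 180°, 240°.
Among {9°, 69°, 189°}, 189° and 9° are a 180° pair.
The remaining hue 69° needs its own complement: 69 + 180 = 249°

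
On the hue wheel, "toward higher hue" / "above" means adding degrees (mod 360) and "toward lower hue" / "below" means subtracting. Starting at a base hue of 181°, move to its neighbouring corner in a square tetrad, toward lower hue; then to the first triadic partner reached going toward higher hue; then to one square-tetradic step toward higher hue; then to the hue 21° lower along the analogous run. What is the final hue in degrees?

280°

−90° (square ↓): 181 − 90 = 91°
+120° (triadic ↑): 91 + 120 = 211°
+90° (square ↑): 211 + 90 = 301°
−21° (analog 21° ↓): 301 − 21 = 280°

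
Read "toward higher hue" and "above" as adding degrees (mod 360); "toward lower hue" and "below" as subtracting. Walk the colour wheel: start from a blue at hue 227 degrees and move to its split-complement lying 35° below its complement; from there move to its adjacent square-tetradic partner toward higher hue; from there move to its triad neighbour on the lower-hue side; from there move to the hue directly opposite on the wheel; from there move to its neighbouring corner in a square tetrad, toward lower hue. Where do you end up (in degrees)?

227 + 145 = 372 → 372 − 360 = 12°   (split-comp 35° ↓)
12 + 90 = 102°   (square ↑)
102 − 120 = -18 → -18 + 360 = 342°   (triadic ↓)
342 + 180 = 522 → 522 − 360 = 162°   (complement)
162 − 90 = 72°   (square ↓)

72°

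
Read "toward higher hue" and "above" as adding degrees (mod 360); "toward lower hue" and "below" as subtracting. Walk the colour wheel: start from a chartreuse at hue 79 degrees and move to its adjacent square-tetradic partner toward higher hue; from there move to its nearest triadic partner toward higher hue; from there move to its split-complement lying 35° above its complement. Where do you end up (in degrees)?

144°

square ↑ +90°: 79 + 90 = 169°
triadic ↑ +120°: 169 + 120 = 289°
split-comp 35° ↑ +215°: 289 + 215 = 504 → 504 − 360 = 144°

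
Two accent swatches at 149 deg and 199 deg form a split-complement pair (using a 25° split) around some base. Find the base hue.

The accents sit 25° either side of the complement, so the complement is their short-arc midpoint on the wheel.
Short-arc midpoint of 149° and 199°: 174°.
Base is 180° from the complement: 174 − 180 = -6 → -6 + 360 = 354°

354°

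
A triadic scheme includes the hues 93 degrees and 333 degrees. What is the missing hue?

A triad places three hues 120° apart.
The full set through 93° is {93°, 213°, 333°}.
Given {93°, 333°}, the missing hue is 213°.

213°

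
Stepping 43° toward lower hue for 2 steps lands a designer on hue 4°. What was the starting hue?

2 steps of 43° (toward lower hue) give a net shift of −86°.
Start = end − shift: 4 + 86 = 90°

90°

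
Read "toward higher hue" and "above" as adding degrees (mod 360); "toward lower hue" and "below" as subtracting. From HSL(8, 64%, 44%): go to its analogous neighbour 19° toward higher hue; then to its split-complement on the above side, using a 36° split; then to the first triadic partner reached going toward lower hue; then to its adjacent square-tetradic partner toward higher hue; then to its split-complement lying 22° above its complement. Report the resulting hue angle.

55°

analog 19° ↑ +19°: 8 + 19 = 27°
split-comp 36° ↑ +216°: 27 + 216 = 243°
triadic ↓ −120°: 243 − 120 = 123°
square ↑ +90°: 123 + 90 = 213°
split-comp 22° ↑ +202°: 213 + 202 = 415 → 415 − 360 = 55°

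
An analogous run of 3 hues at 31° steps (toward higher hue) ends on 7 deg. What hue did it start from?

2 steps of 31° (toward higher hue) give a net shift of +62°.
Start = end − shift: 7 − 62 = -55 → -55 + 360 = 305°

305°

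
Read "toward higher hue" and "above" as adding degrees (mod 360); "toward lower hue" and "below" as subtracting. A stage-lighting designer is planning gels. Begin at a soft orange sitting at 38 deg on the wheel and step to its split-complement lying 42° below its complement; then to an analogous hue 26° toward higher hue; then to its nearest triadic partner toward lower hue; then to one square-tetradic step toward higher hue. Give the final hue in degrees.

split-comp 42° ↓ +138°: 38 + 138 = 176°
analog 26° ↑ +26°: 176 + 26 = 202°
triadic ↓ −120°: 202 − 120 = 82°
square ↑ +90°: 82 + 90 = 172°

172°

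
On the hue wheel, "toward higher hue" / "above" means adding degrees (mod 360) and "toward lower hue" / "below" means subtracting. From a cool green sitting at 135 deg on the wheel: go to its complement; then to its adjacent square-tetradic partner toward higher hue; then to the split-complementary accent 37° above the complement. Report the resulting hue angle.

262°

135 + 180 = 315°   (complement)
315 + 90 = 405 → 405 − 360 = 45°   (square ↑)
45 + 217 = 262°   (split-comp 37° ↑)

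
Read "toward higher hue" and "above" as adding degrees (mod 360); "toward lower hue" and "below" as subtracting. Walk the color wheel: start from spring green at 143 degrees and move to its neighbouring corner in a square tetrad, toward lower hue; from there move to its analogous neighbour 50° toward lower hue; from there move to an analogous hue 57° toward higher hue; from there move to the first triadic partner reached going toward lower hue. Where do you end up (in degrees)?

square ↓ −90°: 143 − 90 = 53°
analog 50° ↓ −50°: 53 − 50 = 3°
analog 57° ↑ +57°: 3 + 57 = 60°
triadic ↓ −120°: 60 − 120 = -60 → -60 + 360 = 300°

300°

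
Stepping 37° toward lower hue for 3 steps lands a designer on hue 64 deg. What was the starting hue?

3 steps of 37° (toward lower hue) give a net shift of −111°.
Start = end − shift: 64 + 111 = 175°

175°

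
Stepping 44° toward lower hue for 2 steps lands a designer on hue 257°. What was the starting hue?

2 steps of 44° (toward lower hue) give a net shift of −88°.
Start = end − shift: 257 + 88 = 345°

345°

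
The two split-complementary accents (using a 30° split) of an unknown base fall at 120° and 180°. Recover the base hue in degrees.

The accents sit 30° either side of the complement, so the complement is their short-arc midpoint on the wheel.
Short-arc midpoint of 120° and 180°: 150°.
Base is 180° from the complement: 150 − 180 = -30 → -30 + 360 = 330°

330°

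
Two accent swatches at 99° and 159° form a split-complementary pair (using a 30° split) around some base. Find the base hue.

The accents sit 30° either side of the complement, so the complement is their short-arc midpoint on the wheel.
Short-arc midpoint of 99° and 159°: 129°.
Base is 180° from the complement: 129 − 180 = -51 → -51 + 360 = 309°

309°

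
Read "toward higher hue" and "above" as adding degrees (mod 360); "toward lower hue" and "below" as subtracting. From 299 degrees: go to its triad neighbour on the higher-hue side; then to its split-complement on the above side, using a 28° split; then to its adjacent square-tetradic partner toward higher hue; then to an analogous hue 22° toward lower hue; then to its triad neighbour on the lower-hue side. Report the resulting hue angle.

triadic ↑ +120°: 299 + 120 = 419 → 419 − 360 = 59°
split-comp 28° ↑ +208°: 59 + 208 = 267°
square ↑ +90°: 267 + 90 = 357°
analog 22° ↓ −22°: 357 − 22 = 335°
triadic ↓ −120°: 335 − 120 = 215°

215°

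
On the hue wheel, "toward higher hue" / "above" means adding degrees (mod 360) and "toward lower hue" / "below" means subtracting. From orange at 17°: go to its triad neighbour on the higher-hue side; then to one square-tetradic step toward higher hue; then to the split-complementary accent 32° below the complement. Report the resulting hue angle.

+120° (triadic ↑): 17 + 120 = 137°
+90° (square ↑): 137 + 90 = 227°
+148° (split-comp 32° ↓): 227 + 148 = 375 → 375 − 360 = 15°

15°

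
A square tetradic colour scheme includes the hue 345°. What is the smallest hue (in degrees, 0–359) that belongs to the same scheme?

75°

A square tetradic scheme places four hues every 90°.
The full set through 345° is {75°, 165°, 255°, 345°}.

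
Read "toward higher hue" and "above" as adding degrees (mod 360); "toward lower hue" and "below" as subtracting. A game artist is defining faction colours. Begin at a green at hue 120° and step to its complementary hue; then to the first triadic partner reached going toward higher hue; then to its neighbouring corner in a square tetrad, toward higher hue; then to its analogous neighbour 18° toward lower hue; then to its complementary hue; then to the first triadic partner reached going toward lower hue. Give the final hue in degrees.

192°

complement +180°: 120 + 180 = 300°
triadic ↑ +120°: 300 + 120 = 420 → 420 − 360 = 60°
square ↑ +90°: 60 + 90 = 150°
analog 18° ↓ −18°: 150 − 18 = 132°
complement +180°: 132 + 180 = 312°
triadic ↓ −120°: 312 − 120 = 192°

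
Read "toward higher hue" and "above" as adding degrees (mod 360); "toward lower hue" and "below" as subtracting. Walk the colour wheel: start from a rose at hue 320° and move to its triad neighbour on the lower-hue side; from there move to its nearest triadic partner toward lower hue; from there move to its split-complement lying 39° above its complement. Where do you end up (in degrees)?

299°

triadic ↓ −120°: 320 − 120 = 200°
triadic ↓ −120°: 200 − 120 = 80°
split-comp 39° ↑ +219°: 80 + 219 = 299°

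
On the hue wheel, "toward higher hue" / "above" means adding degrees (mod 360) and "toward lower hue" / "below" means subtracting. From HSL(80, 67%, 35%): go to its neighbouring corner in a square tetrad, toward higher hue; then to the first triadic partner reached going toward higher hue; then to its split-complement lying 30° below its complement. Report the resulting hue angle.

80°

+90° (square ↑): 80 + 90 = 170°
+120° (triadic ↑): 170 + 120 = 290°
+150° (split-comp 30° ↓): 290 + 150 = 440 → 440 − 360 = 80°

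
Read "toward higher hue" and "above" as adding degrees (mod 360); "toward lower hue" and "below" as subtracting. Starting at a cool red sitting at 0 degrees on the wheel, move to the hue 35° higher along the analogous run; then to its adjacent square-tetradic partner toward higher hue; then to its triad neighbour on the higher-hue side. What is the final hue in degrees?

+35° (analog 35° ↑): 0 + 35 = 35°
+90° (square ↑): 35 + 90 = 125°
+120° (triadic ↑): 125 + 120 = 245°

245°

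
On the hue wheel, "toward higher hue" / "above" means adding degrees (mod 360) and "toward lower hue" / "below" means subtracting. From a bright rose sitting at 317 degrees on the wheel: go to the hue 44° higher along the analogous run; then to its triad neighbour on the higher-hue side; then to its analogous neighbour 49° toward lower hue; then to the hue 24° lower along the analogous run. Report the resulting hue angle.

48°

analog 44° ↑ +44°: 317 + 44 = 361 → 361 − 360 = 1°
triadic ↑ +120°: 1 + 120 = 121°
analog 49° ↓ −49°: 121 − 49 = 72°
analog 24° ↓ −24°: 72 − 24 = 48°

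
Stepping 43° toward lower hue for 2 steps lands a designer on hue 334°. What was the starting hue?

2 steps of 43° (toward lower hue) give a net shift of −86°.
Start = end − shift: 334 + 86 = 420 → 420 − 360 = 60°

60°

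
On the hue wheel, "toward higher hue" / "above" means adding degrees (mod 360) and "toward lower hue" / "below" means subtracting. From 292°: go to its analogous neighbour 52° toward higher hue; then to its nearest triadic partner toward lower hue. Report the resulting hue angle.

292 + 52 = 344°   (analog 52° ↑)
344 − 120 = 224°   (triadic ↓)

224°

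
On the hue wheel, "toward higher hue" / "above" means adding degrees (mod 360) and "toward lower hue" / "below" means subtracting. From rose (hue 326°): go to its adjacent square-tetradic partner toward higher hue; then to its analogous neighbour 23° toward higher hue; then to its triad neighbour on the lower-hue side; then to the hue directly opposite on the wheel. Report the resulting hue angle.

139°

square ↑ +90°: 326 + 90 = 416 → 416 − 360 = 56°
analog 23° ↑ +23°: 56 + 23 = 79°
triadic ↓ −120°: 79 − 120 = -41 → -41 + 360 = 319°
complement +180°: 319 + 180 = 499 → 499 − 360 = 139°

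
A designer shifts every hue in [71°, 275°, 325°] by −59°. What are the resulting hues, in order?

12°, 216°, 266°

71 − 59 = 12°
275 − 59 = 216°
325 − 59 = 266°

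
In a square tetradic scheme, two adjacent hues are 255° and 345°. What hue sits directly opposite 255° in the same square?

75°

A square tetradic scheme places four hues 90° apart; opposite corners are 180° apart.
255 + 180 = 435 → 435 − 360 = 75°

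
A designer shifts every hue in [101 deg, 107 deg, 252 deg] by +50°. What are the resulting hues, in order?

101 + 50 = 151°
107 + 50 = 157°
252 + 50 = 302°

151°, 157°, 302°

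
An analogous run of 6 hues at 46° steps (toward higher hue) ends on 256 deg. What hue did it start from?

26°

5 steps of 46° (toward higher hue) give a net shift of +230°.
Start = end − shift: 256 − 230 = 26°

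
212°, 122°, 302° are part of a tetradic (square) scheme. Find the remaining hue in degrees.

32°

A square tetradic scheme places four hues every 90°.
The full set through 122° is {32°, 122°, 212°, 302°}.
Given {122°, 212°, 302°}, the missing hue is 32°.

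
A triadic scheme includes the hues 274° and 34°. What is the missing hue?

154°

A triad places three hues 120° apart.
The full set through 34° is {34°, 154°, 274°}.
Given {34°, 274°}, the missing hue is 154°.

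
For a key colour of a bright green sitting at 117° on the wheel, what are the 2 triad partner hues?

A triad places three hues 120° apart.
117 + 120 = 237°
117 + 240 = 357°

237° and 357°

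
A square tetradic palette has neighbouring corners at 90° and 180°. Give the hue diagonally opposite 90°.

270°

A square tetradic scheme places four hues 90° apart; opposite corners are 180° apart.
90 + 180 = 270°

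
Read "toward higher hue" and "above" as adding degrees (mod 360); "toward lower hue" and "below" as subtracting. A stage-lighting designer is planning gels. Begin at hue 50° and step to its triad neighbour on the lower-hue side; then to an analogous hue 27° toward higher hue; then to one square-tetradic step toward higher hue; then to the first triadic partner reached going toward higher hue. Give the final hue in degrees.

167°

50 − 120 = -70 → -70 + 360 = 290°   (triadic ↓)
290 + 27 = 317°   (analog 27° ↑)
317 + 90 = 407 → 407 − 360 = 47°   (square ↑)
47 + 120 = 167°   (triadic ↑)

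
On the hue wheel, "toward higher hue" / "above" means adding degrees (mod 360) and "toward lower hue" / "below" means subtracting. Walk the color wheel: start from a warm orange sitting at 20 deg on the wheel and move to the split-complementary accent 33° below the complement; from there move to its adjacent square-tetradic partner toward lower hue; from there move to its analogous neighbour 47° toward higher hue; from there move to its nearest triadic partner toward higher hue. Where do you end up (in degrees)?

244°

split-comp 33° ↓ +147°: 20 + 147 = 167°
square ↓ −90°: 167 − 90 = 77°
analog 47° ↑ +47°: 77 + 47 = 124°
triadic ↑ +120°: 124 + 120 = 244°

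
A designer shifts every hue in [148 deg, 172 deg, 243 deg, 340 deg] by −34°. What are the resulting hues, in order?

114°, 138°, 209°, 306°

148 − 34 = 114°
172 − 34 = 138°
243 − 34 = 209°
340 − 34 = 306°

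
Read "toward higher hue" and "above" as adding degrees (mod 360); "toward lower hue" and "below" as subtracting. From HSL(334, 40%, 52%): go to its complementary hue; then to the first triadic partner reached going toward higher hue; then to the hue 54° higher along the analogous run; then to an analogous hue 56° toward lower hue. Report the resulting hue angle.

272°

complement +180°: 334 + 180 = 514 → 514 − 360 = 154°
triadic ↑ +120°: 154 + 120 = 274°
analog 54° ↑ +54°: 274 + 54 = 328°
analog 56° ↓ −56°: 328 − 56 = 272°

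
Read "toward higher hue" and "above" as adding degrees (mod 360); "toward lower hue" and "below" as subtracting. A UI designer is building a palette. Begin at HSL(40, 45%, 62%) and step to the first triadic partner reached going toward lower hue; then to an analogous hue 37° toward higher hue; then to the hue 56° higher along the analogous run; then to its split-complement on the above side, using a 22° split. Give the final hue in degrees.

215°

40 − 120 = -80 → -80 + 360 = 280°   (triadic ↓)
280 + 37 = 317°   (analog 37° ↑)
317 + 56 = 373 → 373 − 360 = 13°   (analog 56° ↑)
13 + 202 = 215°   (split-comp 22° ↑)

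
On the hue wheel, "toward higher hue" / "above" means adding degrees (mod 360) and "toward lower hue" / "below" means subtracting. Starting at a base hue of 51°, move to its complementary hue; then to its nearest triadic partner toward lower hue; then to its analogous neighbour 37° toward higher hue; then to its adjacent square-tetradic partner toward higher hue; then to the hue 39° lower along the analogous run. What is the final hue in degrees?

199°

complement +180°: 51 + 180 = 231°
triadic ↓ −120°: 231 − 120 = 111°
analog 37° ↑ +37°: 111 + 37 = 148°
square ↑ +90°: 148 + 90 = 238°
analog 39° ↓ −39°: 238 − 39 = 199°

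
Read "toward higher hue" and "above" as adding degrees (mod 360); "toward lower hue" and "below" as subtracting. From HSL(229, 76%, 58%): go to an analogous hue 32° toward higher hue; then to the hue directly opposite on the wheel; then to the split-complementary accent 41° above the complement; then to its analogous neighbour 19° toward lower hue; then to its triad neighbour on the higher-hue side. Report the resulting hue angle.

43°

+32° (analog 32° ↑): 229 + 32 = 261°
+180° (complement): 261 + 180 = 441 → 441 − 360 = 81°
+221° (split-comp 41° ↑): 81 + 221 = 302°
−19° (analog 19° ↓): 302 − 19 = 283°
+120° (triadic ↑): 283 + 120 = 403 → 403 − 360 = 43°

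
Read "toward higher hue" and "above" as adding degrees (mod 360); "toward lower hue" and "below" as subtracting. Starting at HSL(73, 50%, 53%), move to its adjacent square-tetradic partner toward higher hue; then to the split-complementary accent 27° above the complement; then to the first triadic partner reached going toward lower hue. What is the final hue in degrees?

+90° (square ↑): 73 + 90 = 163°
+207° (split-comp 27° ↑): 163 + 207 = 370 → 370 − 360 = 10°
−120° (triadic ↓): 10 − 120 = -110 → -110 + 360 = 250°

250°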